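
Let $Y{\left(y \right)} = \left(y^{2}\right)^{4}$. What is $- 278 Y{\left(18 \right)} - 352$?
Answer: $-3063549040480$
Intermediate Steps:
$Y{\left(y \right)} = y^{8}$
$- 278 Y{\left(18 \right)} - 352 = - 278 \cdot 18^{8} - 352 = \left(-278\right) 11019960576 - 352 = -3063549040128 - 352 = -3063549040480$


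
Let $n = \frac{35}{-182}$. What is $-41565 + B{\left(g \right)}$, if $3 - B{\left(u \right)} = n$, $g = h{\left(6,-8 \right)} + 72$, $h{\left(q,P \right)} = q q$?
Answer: $- \frac{1080607}{26} \approx -41562.0$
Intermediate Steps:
$h{\left(q,P \right)} = q^{2}$
$g = 108$ ($g = 6^{2} + 72 = 36 + 72 = 108$)
$n = - \frac{5}{26}$ ($n = 35 \left(- \frac{1}{182}\right) = - \frac{5}{26} \approx -0.19231$)
$B{\left(u \right)} = \frac{83}{26}$ ($B{\left(u \right)} = 3 - - \frac{5}{26} = 3 + \frac{5}{26} = \frac{83}{26}$)
$-41565 + B{\left(g \right)} = -41565 + \frac{83}{26} = - \frac{1080607}{26}$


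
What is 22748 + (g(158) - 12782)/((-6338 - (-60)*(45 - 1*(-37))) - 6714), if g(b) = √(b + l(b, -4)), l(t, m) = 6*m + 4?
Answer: 92499759/4066 - √138/8132 ≈ 22750.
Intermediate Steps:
l(t, m) = 4 + 6*m
g(b) = √(-20 + b) (g(b) = √(b + (4 + 6*(-4))) = √(b + (4 - 24)) = √(b - 20) = √(-20 + b))
22748 + (g(158) - 12782)/((-6338 - (-60)*(45 - 1*(-37))) - 6714) = 22748 + (√(-20 + 158) - 12782)/((-6338 - (-60)*(45 - 1*(-37))) - 6714) = 22748 + (√138 - 12782)/((-6338 - (-60)*(45 + 37)) - 6714) = 22748 + (-12782 + √138)/((-6338 - (-60)*82) - 6714) = 22748 + (-12782 + √138)/((-6338 - 1*(-4920)) - 6714) = 22748 + (-12782 + √138)/((-6338 + 4920) - 6714) = 22748 + (-12782 + √138)/(-1418 - 6714) = 22748 + (-12782 + √138)/(-8132) = 22748 + (-12782 + √138)*(-1/8132) = 22748 + (6391/4066 - √138/8132) = 92499759/4066 - √138/8132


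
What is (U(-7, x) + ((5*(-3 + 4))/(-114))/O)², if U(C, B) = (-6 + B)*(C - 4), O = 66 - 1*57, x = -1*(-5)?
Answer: 127260961/1052676 ≈ 120.89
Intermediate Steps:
x = 5
O = 9 (O = 66 - 57 = 9)
U(C, B) = (-6 + B)*(-4 + C)
(U(-7, x) + ((5*(-3 + 4))/(-114))/O)² = ((24 - 6*(-7) - 4*5 + 5*(-7)) + ((5*(-3 + 4))/(-114))/9)² = ((24 + 42 - 20 - 35) + ((5*1)*(-1/114))*(⅑))² = (11 + (5*(-1/114))*(⅑))² = (11 - 5/114*⅑)² = (11 - 5/1026)² = (11281/1026)² = 127260961/1052676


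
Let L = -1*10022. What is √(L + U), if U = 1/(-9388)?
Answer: I*√220821102339/4694 ≈ 100.11*I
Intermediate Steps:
U = -1/9388 ≈ -0.00010652
L = -10022
√(L + U) = √(-10022 - 1/9388) = √(-94086537/9388) = I*√220821102339/4694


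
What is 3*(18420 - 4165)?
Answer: 42765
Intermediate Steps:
3*(18420 - 4165) = 3*14255 = 42765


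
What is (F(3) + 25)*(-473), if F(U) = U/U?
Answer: -12298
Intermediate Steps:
F(U) = 1
(F(3) + 25)*(-473) = (1 + 25)*(-473) = 26*(-473) = -12298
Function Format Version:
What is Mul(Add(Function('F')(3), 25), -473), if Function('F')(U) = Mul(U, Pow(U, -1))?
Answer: -12298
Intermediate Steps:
Function('F')(U) = 1
Mul(Add(Function('F')(3), 25), -473) = Mul(Add(1, 25), -473) = Mul(26, -473) = -12298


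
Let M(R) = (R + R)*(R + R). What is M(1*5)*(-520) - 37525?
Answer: -89525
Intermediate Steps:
M(R) = 4*R² (M(R) = (2*R)*(2*R) = 4*R²)
M(1*5)*(-520) - 37525 = (4*(1*5)²)*(-520) - 37525 = (4*5²)*(-520) - 37525 = (4*25)*(-520) - 37525 = 100*(-520) - 37525 = -52000 - 37525 = -89525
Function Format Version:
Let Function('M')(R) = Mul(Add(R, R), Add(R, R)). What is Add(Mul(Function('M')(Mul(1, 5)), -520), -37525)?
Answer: -89525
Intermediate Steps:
Function('M')(R) = Mul(4, Pow(R, 2)) (Function('M')(R) = Mul(Mul(2, R), Mul(2, R)) = Mul(4, Pow(R, 2)))
Add(Mul(Function('M')(Mul(1, 5)), -520), -37525) = Add(Mul(Mul(4, Pow(Mul(1, 5), 2)), -520), -37525) = Add(Mul(Mul(4, Pow(5, 2)), -520), -37525) = Add(Mul(Mul(4, 25), -520), -37525) = Add(Mul(100, -520), -37525) = Add(-52000, -37525) = -89525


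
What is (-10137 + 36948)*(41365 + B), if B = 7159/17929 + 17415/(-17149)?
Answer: 340984343969421831/307464421 ≈ 1.1090e+9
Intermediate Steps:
B = -189463844/307464421 (B = 7159*(1/17929) + 17415*(-1/17149) = 7159/17929 - 17415/17149 = -189463844/307464421 ≈ -0.61621)
(-10137 + 36948)*(41365 + B) = (-10137 + 36948)*(41365 - 189463844/307464421) = 26811*(12718076310821/307464421) = 340984343969421831/307464421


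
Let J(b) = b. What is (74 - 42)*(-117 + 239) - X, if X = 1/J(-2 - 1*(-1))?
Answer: 3905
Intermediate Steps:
X = -1 (X = 1/(-2 - 1*(-1)) = 1/(-2 + 1) = 1/(-1) = -1)
(74 - 42)*(-117 + 239) - X = (74 - 42)*(-117 + 239) - 1*(-1) = 32*122 + 1 = 3904 + 1 = 3905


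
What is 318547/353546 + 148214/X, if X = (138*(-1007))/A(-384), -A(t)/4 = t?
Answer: -13407141644997/8188478906 ≈ -1637.3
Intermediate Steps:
A(t) = -4*t
X = -23161/256 (X = (138*(-1007))/((-4*(-384))) = -138966/1536 = -138966*1/1536 = -23161/256 ≈ -90.473)
318547/353546 + 148214/X = 318547/353546 + 148214/(-23161/256) = 318547*(1/353546) + 148214*(-256/23161) = 318547/353546 - 37942784/23161 = -13407141644997/8188478906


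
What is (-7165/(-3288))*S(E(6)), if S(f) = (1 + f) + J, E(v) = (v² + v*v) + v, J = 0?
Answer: 566035/3288 ≈ 172.15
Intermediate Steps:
E(v) = v + 2*v² (E(v) = (v² + v²) + v = 2*v² + v = v + 2*v²)
S(f) = 1 + f (S(f) = (1 + f) + 0 = 1 + f)
(-7165/(-3288))*S(E(6)) = (-7165/(-3288))*(1 + 6*(1 + 2*6)) = (-7165*(-1/3288))*(1 + 6*(1 + 12)) = 7165*(1 + 6*13)/3288 = 7165*(1 + 78)/3288 = (7165/3288)*79 = 566035/3288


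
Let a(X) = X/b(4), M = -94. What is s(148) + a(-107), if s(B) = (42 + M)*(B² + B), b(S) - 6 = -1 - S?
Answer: -1146811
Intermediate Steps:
b(S) = 5 - S (b(S) = 6 + (-1 - S) = 5 - S)
a(X) = X (a(X) = X/(5 - 1*4) = X/(5 - 4) = X/1 = X*1 = X)
s(B) = -52*B - 52*B² (s(B) = (42 - 94)*(B² + B) = -52*(B + B²) = -52*B - 52*B²)
s(148) + a(-107) = 52*148*(-1 - 1*148) - 107 = 52*148*(-1 - 148) - 107 = 52*148*(-149) - 107 = -1146704 - 107 = -1146811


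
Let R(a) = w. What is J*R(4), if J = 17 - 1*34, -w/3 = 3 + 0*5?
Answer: 153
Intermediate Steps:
w = -9 (w = -3*(3 + 0*5) = -3*(3 + 0) = -3*3 = -9)
J = -17 (J = 17 - 34 = -17)
R(a) = -9
J*R(4) = -17*(-9) = 153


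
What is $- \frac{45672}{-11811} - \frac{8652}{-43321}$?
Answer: $\frac{693581828}{170554777} \approx 4.0666$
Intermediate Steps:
$- \frac{45672}{-11811} - \frac{8652}{-43321} = \left(-45672\right) \left(- \frac{1}{11811}\right) - - \frac{8652}{43321} = \frac{15224}{3937} + \frac{8652}{43321} = \frac{693581828}{170554777}$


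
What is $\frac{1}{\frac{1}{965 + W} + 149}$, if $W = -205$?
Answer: $\frac{760}{113241} \approx 0.0067113$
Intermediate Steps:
$\frac{1}{\frac{1}{965 + W} + 149} = \frac{1}{\frac{1}{965 - 205} + 149} = \frac{1}{\frac{1}{760} + 149} = \frac{1}{\frac{113241}{760}} = \frac{760}{113241}$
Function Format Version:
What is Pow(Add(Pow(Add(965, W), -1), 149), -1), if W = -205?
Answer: Rational(760, 113241) ≈ 0.0067113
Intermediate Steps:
Pow(Add(Pow(Add(965, W), -1), 149), -1) = Pow(Add(Pow(Add(965, -205), -1), 149), -1) = Pow(Add(Pow(760, -1), 149), -1) = Pow(Add(Rational(1, 760), 149), -1) = Pow(Rational(113241, 760), -1) = Rational(760, 113241)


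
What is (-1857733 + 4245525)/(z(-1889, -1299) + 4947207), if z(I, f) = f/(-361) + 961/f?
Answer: 1119728792688/2319939643853 ≈ 0.48265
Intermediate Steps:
z(I, f) = 961/f - f/361 (z(I, f) = f*(-1/361) + 961/f = -f/361 + 961/f = 961/f - f/361)
(-1857733 + 4245525)/(z(-1889, -1299) + 4947207) = (-1857733 + 4245525)/((961/(-1299) - 1/361*(-1299)) + 4947207) = 2387792/((961*(-1/1299) + 1299/361) + 4947207) = 2387792/((-961/1299 + 1299/361) + 4947207) = 2387792/(1340480/468939 + 4947207) = 2387792/(2319939643853/468939) = 2387792*(468939/2319939643853) = 1119728792688/2319939643853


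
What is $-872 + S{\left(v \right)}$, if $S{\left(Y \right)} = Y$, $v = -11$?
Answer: $-883$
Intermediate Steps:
$-872 + S{\left(v \right)} = -872 - 11 = -883$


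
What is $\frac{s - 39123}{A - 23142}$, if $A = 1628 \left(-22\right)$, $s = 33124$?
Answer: $\frac{5999}{58958} \approx 0.10175$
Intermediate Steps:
$A = -35816$
$\frac{s - 39123}{A - 23142} = \frac{33124 - 39123}{-35816 - 23142} = - \frac{5999}{-58958} = \left(-5999\right) \left(- \frac{1}{58958}\right) = \frac{5999}{58958}$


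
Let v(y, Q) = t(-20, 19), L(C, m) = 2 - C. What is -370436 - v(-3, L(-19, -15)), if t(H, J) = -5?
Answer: -370431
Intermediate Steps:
v(y, Q) = -5
-370436 - v(-3, L(-19, -15)) = -370436 - 1*(-5) = -370436 + 5 = -370431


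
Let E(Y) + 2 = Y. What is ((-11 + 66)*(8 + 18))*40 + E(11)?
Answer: 57209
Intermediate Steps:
E(Y) = -2 + Y
((-11 + 66)*(8 + 18))*40 + E(11) = ((-11 + 66)*(8 + 18))*40 + (-2 + 11) = (55*26)*40 + 9 = 1430*40 + 9 = 57200 + 9 = 57209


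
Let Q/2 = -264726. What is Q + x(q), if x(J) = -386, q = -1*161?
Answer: -529838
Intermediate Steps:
q = -161
Q = -529452 (Q = 2*(-264726) = -529452)
Q + x(q) = -529452 - 386 = -529838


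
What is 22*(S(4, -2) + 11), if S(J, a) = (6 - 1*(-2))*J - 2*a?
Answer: 1034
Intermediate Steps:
S(J, a) = -2*a + 8*J (S(J, a) = (6 + 2)*J - 2*a = 8*J - 2*a = -2*a + 8*J)
22*(S(4, -2) + 11) = 22*((-2*(-2) + 8*4) + 11) = 22*((4 + 32) + 11) = 22*(36 + 11) = 22*47 = 1034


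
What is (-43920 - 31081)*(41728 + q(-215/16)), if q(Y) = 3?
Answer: -3129866731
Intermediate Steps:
(-43920 - 31081)*(41728 + q(-215/16)) = (-43920 - 31081)*(41728 + 3) = -75001*41731 = -3129866731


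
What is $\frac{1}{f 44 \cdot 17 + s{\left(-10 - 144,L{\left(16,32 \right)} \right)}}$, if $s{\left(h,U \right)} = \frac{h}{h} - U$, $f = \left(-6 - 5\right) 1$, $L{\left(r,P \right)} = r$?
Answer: $- \frac{1}{8243} \approx -0.00012132$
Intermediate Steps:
$f = -11$ ($f = \left(-6 - 5\right) 1 = \left(-11\right) 1 = -11$)
$s{\left(h,U \right)} = 1 - U$
$\frac{1}{f 44 \cdot 17 + s{\left(-10 - 144,L{\left(16,32 \right)} \right)}} = \frac{1}{\left(-11\right) 44 \cdot 17 + \left(1 - 16\right)} = \frac{1}{\left(-484\right) 17 + \left(1 - 16\right)} = \frac{1}{-8228 - 15} = \frac{1}{-8243} = - \frac{1}{8243}$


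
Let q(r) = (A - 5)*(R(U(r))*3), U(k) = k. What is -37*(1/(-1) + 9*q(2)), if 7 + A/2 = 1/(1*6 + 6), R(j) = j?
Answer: 37666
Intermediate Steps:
A = -83/6 (A = -14 + 2/(1*6 + 6) = -14 + 2/(6 + 6) = -14 + 2/12 = -14 + 2*(1/12) = -14 + 1/6 = -83/6 ≈ -13.833)
q(r) = -113*r/2 (q(r) = (-83/6 - 5)*(r*3) = -113*r/2)
-37*(1/(-1) + 9*q(2)) = -37*(1/(-1) + 9*(-113/2*2)) = -37*(-1 + 9*(-113)) = -37*(-1 - 1017) = -37*(-1018) = 37666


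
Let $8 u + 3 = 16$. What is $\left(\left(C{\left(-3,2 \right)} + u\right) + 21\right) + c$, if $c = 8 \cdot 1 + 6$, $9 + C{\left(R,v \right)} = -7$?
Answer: $\frac{165}{8} \approx 20.625$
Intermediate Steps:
$u = \frac{13}{8}$ ($u = - \frac{3}{8} + \frac{1}{8} \cdot 16 = - \frac{3}{8} + 2 = \frac{13}{8} \approx 1.625$)
$C{\left(R,v \right)} = -16$ ($C{\left(R,v \right)} = -9 - 7 = -16$)
$c = 14$ ($c = 8 + 6 = 14$)
$\left(\left(C{\left(-3,2 \right)} + u\right) + 21\right) + c = \left(\left(-16 + \frac{13}{8}\right) + 21\right) + 14 = \left(- \frac{115}{8} + 21\right) + 14 = \frac{53}{8} + 14 = \frac{165}{8}$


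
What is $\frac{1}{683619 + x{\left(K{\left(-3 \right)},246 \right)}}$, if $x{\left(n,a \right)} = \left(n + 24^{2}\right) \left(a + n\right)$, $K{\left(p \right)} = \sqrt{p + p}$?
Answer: $\frac{30567}{25227370355} - \frac{274 i \sqrt{6}}{227046333195} \approx 1.2117 \cdot 10^{-6} - 2.956 \cdot 10^{-9} i$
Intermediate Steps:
$K{\left(p \right)} = \sqrt{2} \sqrt{p}$ ($K{\left(p \right)} = \sqrt{2 p} = \sqrt{2} \sqrt{p}$)
$x{\left(n,a \right)} = \left(576 + n\right) \left(a + n\right)$ ($x{\left(n,a \right)} = \left(n + 576\right) \left(a + n\right) = \left(576 + n\right) \left(a + n\right)$)
$\frac{1}{683619 + x{\left(K{\left(-3 \right)},246 \right)}} = \frac{1}{683619 + \left(\left(\sqrt{2} \sqrt{-3}\right)^{2} + 576 \cdot 246 + 576 \sqrt{2} \sqrt{-3} + 246 \sqrt{2} \sqrt{-3}\right)} = \frac{1}{683619 + \left(\left(\sqrt{2} i \sqrt{3}\right)^{2} + 141696 + 576 \sqrt{2} i \sqrt{3} + 246 \sqrt{2} i \sqrt{3}\right)} = \frac{1}{683619 + \left(\left(i \sqrt{6}\right)^{2} + 141696 + 576 i \sqrt{6} + 246 i \sqrt{6}\right)} = \frac{1}{683619 + \left(-6 + 141696 + 576 i \sqrt{6} + 246 i \sqrt{6}\right)} = \frac{1}{683619 + \left(141690 + 822 i \sqrt{6}\right)} = \frac{1}{825309 + 822 i \sqrt{6}}$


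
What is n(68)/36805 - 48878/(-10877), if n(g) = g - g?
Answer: 48878/10877 ≈ 4.4937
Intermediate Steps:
n(g) = 0
n(68)/36805 - 48878/(-10877) = 0/36805 - 48878/(-10877) = 0*(1/36805) - 48878*(-1/10877) = 0 + 48878/10877 = 48878/10877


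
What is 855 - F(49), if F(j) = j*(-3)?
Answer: 1002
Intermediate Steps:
F(j) = -3*j
855 - F(49) = 855 - (-3)*49 = 855 - 1*(-147) = 855 + 147 = 1002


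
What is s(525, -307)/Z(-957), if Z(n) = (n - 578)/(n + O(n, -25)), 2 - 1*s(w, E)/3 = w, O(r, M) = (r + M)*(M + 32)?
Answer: -12286839/1535 ≈ -8004.5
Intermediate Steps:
O(r, M) = (32 + M)*(M + r) (O(r, M) = (M + r)*(32 + M) = (32 + M)*(M + r))
s(w, E) = 6 - 3*w
Z(n) = (-578 + n)/(-175 + 8*n) (Z(n) = (n - 578)/(n + ((-25)**2 + 32*(-25) + 32*n - 25*n)) = (-578 + n)/(n + (625 - 800 + 32*n - 25*n)) = (-578 + n)/(n + (-175 + 7*n)) = (-578 + n)/(-175 + 8*n))
s(525, -307)/Z(-957) = (6 - 3*525)/(((-578 - 957)/(-175 + 8*(-957)))) = (6 - 1575)/((-1535/(-175 - 7656))) = -1569/(-1535/(-7831)) = -1569/((-1/7831*(-1535))) = -1569/1535/7831 = -1569*7831/1535 = -12286839/1535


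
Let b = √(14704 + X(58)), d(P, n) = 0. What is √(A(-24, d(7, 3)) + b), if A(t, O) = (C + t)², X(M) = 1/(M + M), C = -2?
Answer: √(2274064 + 58*√49464285)/58 ≈ 28.236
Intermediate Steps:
X(M) = 1/(2*M)
A(t, O) = (-2 + t)²
b = √49464285/58 (b = √(14704 + (½)/58) = √(14704 + (½)*(1/58)) = √(14704 + 1/116) = √(1705665/116) = √49464285/58 ≈ 121.26)
√(A(-24, d(7, 3)) + b) = √((-2 - 24)² + √49464285/58) = √((-26)² + √49464285/58) = √(676 + √49464285/58)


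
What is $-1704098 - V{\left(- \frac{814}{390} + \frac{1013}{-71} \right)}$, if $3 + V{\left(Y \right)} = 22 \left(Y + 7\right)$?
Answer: $- \frac{23590345901}{13845} \approx -1.7039 \cdot 10^{6}$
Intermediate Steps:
$V{\left(Y \right)} = 151 + 22 Y$ ($V{\left(Y \right)} = -3 + 22 \left(Y + 7\right) = -3 + 22 \left(7 + Y\right) = -3 + \left(154 + 22 Y\right) = 151 + 22 Y$)
$-1704098 - V{\left(- \frac{814}{390} + \frac{1013}{-71} \right)} = -1704098 - \left(151 + 22 \left(- \frac{814}{390} + \frac{1013}{-71}\right)\right) = -1704098 - \left(151 + 22 \left(\left(-814\right) \frac{1}{390} + 1013 \left(- \frac{1}{71}\right)\right)\right) = -1704098 - \left(151 + 22 \left(- \frac{407}{195} - \frac{1013}{71}\right)\right) = -1704098 - \left(151 + 22 \left(- \frac{226432}{13845}\right)\right) = -1704098 - \left(151 - \frac{4981504}{13845}\right) = -1704098 - - \frac{2890909}{13845} = -1704098 + \frac{2890909}{13845} = - \frac{23590345901}{13845}$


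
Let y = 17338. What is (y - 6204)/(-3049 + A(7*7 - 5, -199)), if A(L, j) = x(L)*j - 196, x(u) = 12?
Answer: -11134/5633 ≈ -1.9766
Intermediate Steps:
A(L, j) = -196 + 12*j (A(L, j) = 12*j - 196 = -196 + 12*j)
(y - 6204)/(-3049 + A(7*7 - 5, -199)) = (17338 - 6204)/(-3049 + (-196 + 12*(-199))) = 11134/(-3049 + (-196 - 2388)) = 11134/(-3049 - 2584) = 11134/(-5633) = 11134*(-1/5633) = -11134/5633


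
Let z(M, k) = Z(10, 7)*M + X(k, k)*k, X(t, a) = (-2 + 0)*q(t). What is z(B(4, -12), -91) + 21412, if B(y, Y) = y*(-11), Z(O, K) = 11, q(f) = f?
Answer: 4366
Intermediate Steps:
B(y, Y) = -11*y
X(t, a) = -2*t (X(t, a) = (-2 + 0)*t = -2*t)
z(M, k) = -2*k**2 + 11*M (z(M, k) = 11*M + (-2*k)*k = 11*M - 2*k**2 = -2*k**2 + 11*M)
z(B(4, -12), -91) + 21412 = (-2*(-91)**2 + 11*(-11*4)) + 21412 = (-2*8281 + 11*(-44)) + 21412 = (-16562 - 484) + 21412 = -17046 + 21412 = 4366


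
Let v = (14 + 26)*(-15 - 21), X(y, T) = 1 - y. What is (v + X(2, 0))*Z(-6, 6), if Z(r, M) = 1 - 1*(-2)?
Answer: -4323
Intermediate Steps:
Z(r, M) = 3 (Z(r, M) = 1 + 2 = 3)
v = -1440 (v = 40*(-36) = -1440)
(v + X(2, 0))*Z(-6, 6) = (-1440 + (1 - 1*2))*3 = (-1440 + (1 - 2))*3 = (-1440 - 1)*3 = -1441*3 = -4323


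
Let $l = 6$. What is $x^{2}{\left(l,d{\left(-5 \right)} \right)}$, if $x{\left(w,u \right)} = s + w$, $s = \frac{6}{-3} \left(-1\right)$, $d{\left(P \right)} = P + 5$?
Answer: $64$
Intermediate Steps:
$d{\left(P \right)} = 5 + P$
$s = 2$ ($s = 6 \left(- \frac{1}{3}\right) \left(-1\right) = \left(-2\right) \left(-1\right) = 2$)
$x{\left(w,u \right)} = 2 + w$
$x^{2}{\left(l,d{\left(-5 \right)} \right)} = \left(2 + 6\right)^{2} = 8^{2} = 64$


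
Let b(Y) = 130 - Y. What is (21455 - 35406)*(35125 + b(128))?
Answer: -490056777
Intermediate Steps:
(21455 - 35406)*(35125 + b(128)) = (21455 - 35406)*(35125 + (130 - 1*128)) = -13951*(35125 + (130 - 128)) = -13951*(35125 + 2) = -13951*35127 = -490056777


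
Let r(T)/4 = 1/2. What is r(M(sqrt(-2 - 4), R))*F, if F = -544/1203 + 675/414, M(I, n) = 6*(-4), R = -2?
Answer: 65201/27669 ≈ 2.3565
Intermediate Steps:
M(I, n) = -24
r(T) = 2 (r(T) = 4/2 = 4*(1/2) = 2)
F = 65201/55338 (F = -544*1/1203 + 675*(1/414) = -544/1203 + 75/46 = 65201/55338 ≈ 1.1782)
r(M(sqrt(-2 - 4), R))*F = 2*(65201/55338) = 65201/27669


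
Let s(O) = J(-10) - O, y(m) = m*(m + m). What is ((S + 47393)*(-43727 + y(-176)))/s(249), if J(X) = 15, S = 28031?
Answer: -76366800/13 ≈ -5.8744e+6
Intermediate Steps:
y(m) = 2*m² (y(m) = m*(2*m) = 2*m²)
s(O) = 15 - O
((S + 47393)*(-43727 + y(-176)))/s(249) = ((28031 + 47393)*(-43727 + 2*(-176)²))/(15 - 1*249) = (75424*(-43727 + 2*30976))/(15 - 249) = (75424*(-43727 + 61952))/(-234) = (75424*18225)*(-1/234) = 1374602400*(-1/234) = -76366800/13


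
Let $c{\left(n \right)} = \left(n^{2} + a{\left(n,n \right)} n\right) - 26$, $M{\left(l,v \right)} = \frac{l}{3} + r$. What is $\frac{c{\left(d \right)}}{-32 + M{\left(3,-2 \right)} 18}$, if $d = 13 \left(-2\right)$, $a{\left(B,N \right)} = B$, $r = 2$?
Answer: $\frac{663}{11} \approx 60.273$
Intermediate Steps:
$M{\left(l,v \right)} = 2 + \frac{l}{3}$ ($M{\left(l,v \right)} = \frac{l}{3} + 2 = 2 + \frac{l}{3}$)
$d = -26$
$c{\left(n \right)} = -26 + 2 n^{2}$ ($c{\left(n \right)} = \left(n^{2} + n n\right) - 26 = \left(n^{2} + n^{2}\right) - 26 = 2 n^{2} - 26 = -26 + 2 n^{2}$)
$\frac{c{\left(d \right)}}{-32 + M{\left(3,-2 \right)} 18} = \frac{-26 + 2 \left(-26\right)^{2}}{-32 + \left(2 + \frac{1}{3} \cdot 3\right) 18} = \frac{-26 + 2 \cdot 676}{-32 + \left(2 + 1\right) 18} = \frac{-26 + 1352}{-32 + 3 \cdot 18} = \frac{1326}{-32 + 54} = \frac{1326}{22} = 1326 \cdot \frac{1}{22} = \frac{663}{11}$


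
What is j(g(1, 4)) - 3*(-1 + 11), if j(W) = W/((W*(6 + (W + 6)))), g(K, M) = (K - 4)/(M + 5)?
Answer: -1047/35 ≈ -29.914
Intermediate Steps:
g(K, M) = (-4 + K)/(5 + M)
j(W) = 1/(12 + W) (j(W) = W/((W*(6 + (6 + W)))) = W/((W*(12 + W))) = W*(1/(W*(12 + W))) = 1/(12 + W))
j(g(1, 4)) - 3*(-1 + 11) = 1/(12 + (-4 + 1)/(5 + 4)) - 3*(-1 + 11) = 1/(12 - 3/9) - 3*10 = 1/(12 + (1/9)*(-3)) - 30 = 1/(12 - 1/3) - 30 = 1/(35/3) - 30 = 3/35 - 30 = -1047/35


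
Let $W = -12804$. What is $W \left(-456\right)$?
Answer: $5838624$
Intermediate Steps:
$W \left(-456\right) = \left(-12804\right) \left(-456\right) = 5838624$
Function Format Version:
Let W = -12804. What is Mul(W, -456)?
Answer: 5838624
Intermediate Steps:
Mul(W, -456) = Mul(-12804, -456) = 5838624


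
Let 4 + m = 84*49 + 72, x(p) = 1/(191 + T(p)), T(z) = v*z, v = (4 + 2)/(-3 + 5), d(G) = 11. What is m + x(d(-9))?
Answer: 937217/224 ≈ 4184.0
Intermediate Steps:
v = 3 (v = 6/2 = 6*(1/2) = 3)
T(z) = 3*z
x(p) = 1/(191 + 3*p)
m = 4184 (m = -4 + (84*49 + 72) = -4 + (4116 + 72) = -4 + 4188 = 4184)
m + x(d(-9)) = 4184 + 1/(191 + 3*11) = 4184 + 1/(191 + 33) = 4184 + 1/224 = 937217/224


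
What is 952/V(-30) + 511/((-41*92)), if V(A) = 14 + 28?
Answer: 254963/11316 ≈ 22.531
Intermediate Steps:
V(A) = 42
952/V(-30) + 511/((-41*92)) = 952/42 + 511/((-41*92)) = 952*(1/42) + 511/(-3772) = 68/3 + 511*(-1/3772) = 68/3 - 511/3772 = 254963/11316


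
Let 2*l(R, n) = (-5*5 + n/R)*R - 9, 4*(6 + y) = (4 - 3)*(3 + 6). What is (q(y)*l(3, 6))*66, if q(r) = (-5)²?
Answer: -64350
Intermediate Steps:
y = -15/4 (y = -6 + ((4 - 3)*(3 + 6))/4 = -6 + (1*9)/4 = -6 + (¼)*9 = -6 + 9/4 = -15/4 ≈ -3.7500)
q(r) = 25
l(R, n) = -9/2 + R*(-25 + n/R)/2 (l(R, n) = ((-5*5 + n/R)*R - 9)/2 = ((-25 + n/R)*R - 9)/2 = (R*(-25 + n/R) - 9)/2 = (-9 + R*(-25 + n/R))/2 = -9/2 + R*(-25 + n/R)/2)
(q(y)*l(3, 6))*66 = (25*(-9/2 + (½)*6 - 25/2*3))*66 = (25*(-9/2 + 3 - 75/2))*66 = (25*(-39))*66 = -975*66 = -64350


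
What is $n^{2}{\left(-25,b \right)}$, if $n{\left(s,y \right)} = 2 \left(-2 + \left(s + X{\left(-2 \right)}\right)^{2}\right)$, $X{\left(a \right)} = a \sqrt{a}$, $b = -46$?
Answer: $1432900 + 492000 i \sqrt{2} \approx 1.4329 \cdot 10^{6} + 6.9579 \cdot 10^{5} i$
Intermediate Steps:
$X{\left(a \right)} = a^{\frac{3}{2}}$
$n{\left(s,y \right)} = -4 + 2 \left(s - 2 i \sqrt{2}\right)^{2}$ ($n{\left(s,y \right)} = 2 \left(-2 + \left(s + \left(-2\right)^{\frac{3}{2}}\right)^{2}\right) = 2 \left(-2 + \left(s - 2 i \sqrt{2}\right)^{2}\right) = -4 + 2 \left(s - 2 i \sqrt{2}\right)^{2}$)
$n^{2}{\left(-25,b \right)} = \left(-4 + 2 \left(-25 - 2 i \sqrt{2}\right)^{2}\right)^{2}$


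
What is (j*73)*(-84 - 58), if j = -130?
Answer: 1347580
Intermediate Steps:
(j*73)*(-84 - 58) = (-130*73)*(-84 - 58) = -9490*(-142) = 1347580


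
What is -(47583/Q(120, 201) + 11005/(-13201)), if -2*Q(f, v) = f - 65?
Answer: 1256891641/726055 ≈ 1731.1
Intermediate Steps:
Q(f, v) = 65/2 - f/2 (Q(f, v) = -(f - 65)/2 = -(-65 + f)/2 = 65/2 - f/2)
-(47583/Q(120, 201) + 11005/(-13201)) = -(47583/(65/2 - ½*120) + 11005/(-13201)) = -(47583/(65/2 - 60) + 11005*(-1/13201)) = -(47583/(-55/2) - 11005/13201) = -(47583*(-2/55) - 11005/13201) = -(-95166/55 - 11005/13201) = -1*(-1256891641/726055) = 1256891641/726055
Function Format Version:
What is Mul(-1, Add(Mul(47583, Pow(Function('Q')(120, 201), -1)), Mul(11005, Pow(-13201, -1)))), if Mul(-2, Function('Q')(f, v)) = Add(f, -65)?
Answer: Rational(1256891641, 726055) ≈ 1731.1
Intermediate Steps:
Function('Q')(f, v) = Add(Rational(65, 2), Mul(Rational(-1, 2), f)) (Function('Q')(f, v) = Mul(Rational(-1, 2), Add(f, -65)) = Mul(Rational(-1, 2), Add(-65, f)) = Add(Rational(65, 2), Mul(Rational(-1, 2), f)))
Mul(-1, Add(Mul(47583, Pow(Function('Q')(120, 201), -1)), Mul(11005, Pow(-13201, -1)))) = Mul(-1, Add(Mul(47583, Pow(Add(Rational(65, 2), Mul(Rational(-1, 2), 120)), -1)), Mul(11005, Pow(-13201, -1)))) = Mul(-1, Add(Mul(47583, Pow(Add(Rational(65, 2), -60), -1)), Mul(11005, Rational(-1, 13201)))) = Mul(-1, Add(Mul(47583, Pow(Rational(-55, 2), -1)), Rational(-11005, 13201))) = Mul(-1, Add(Mul(47583, Rational(-2, 55)), Rational(-11005, 13201))) = Mul(-1, Add(Rational(-95166, 55), Rational(-11005, 13201))) = Mul(-1, Rational(-1256891641, 726055)) = Rational(1256891641, 726055)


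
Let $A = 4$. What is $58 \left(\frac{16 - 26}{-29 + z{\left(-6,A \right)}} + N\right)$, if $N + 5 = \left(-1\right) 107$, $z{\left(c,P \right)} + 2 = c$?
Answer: $- \frac{239772}{37} \approx -6480.3$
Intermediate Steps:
$z{\left(c,P \right)} = -2 + c$
$N = -112$ ($N = -5 - 107 = -112$)
$58 \left(\frac{16 - 26}{-29 + z{\left(-6,A \right)}} + N\right) = 58 \left(\frac{16 - 26}{-29 - 8} - 112\right) = 58 \left(- \frac{10}{-29 - 8} - 112\right) = 58 \left(- \frac{10}{-37} - 112\right) = 58 \left(\left(-10\right) \left(- \frac{1}{37}\right) - 112\right) = 58 \left(\frac{10}{37} - 112\right) = 58 \left(- \frac{4134}{37}\right) = - \frac{239772}{37}$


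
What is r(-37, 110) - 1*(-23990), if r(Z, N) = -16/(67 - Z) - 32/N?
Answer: 17152532/715 ≈ 23990.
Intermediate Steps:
r(Z, N) = -32/N - 16/(67 - Z)
r(-37, 110) - 1*(-23990) = 16*(134 + 110 - 2*(-37))/(110*(-67 - 37)) - 1*(-23990) = 16*(1/110)*(134 + 110 + 74)/(-104) + 23990 = 16*(1/110)*(-1/104)*318 + 23990 = -318/715 + 23990 = 17152532/715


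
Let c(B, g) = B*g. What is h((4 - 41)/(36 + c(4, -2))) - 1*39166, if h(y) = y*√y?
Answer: -39166 - 37*I*√259/392 ≈ -39166.0 - 1.519*I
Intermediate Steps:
h(y) = y^(3/2)
h((4 - 41)/(36 + c(4, -2))) - 1*39166 = ((4 - 41)/(36 + 4*(-2)))^(3/2) - 1*39166 = (-37/(36 - 8))^(3/2) - 39166 = (-37/28)^(3/2) - 39166 = -37*I*√259/392 - 39166 = -39166 - 37*I*√259/392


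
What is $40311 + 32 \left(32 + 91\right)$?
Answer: $44247$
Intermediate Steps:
$40311 + 32 \left(32 + 91\right) = 40311 + 32 \cdot 123 = 40311 + 3936 = 44247$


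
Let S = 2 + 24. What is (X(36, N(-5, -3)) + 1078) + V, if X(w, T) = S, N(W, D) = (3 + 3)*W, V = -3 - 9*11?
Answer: 1002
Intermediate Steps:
V = -102 (V = -3 - 99 = -102)
S = 26
N(W, D) = 6*W
X(w, T) = 26
(X(36, N(-5, -3)) + 1078) + V = (26 + 1078) - 102 = 1104 - 102 = 1002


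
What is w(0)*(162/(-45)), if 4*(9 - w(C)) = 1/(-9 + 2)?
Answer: -2277/70 ≈ -32.529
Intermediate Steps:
w(C) = 253/28 (w(C) = 9 - 1/(4*(-9 + 2)) = 9 - ¼/(-7) = 9 - ¼*(-⅐) = 9 + 1/28 = 253/28)
w(0)*(162/(-45)) = 253*(162/(-45))/28 = 253*(162*(-1/45))/28 = (253/28)*(-18/5) = -2277/70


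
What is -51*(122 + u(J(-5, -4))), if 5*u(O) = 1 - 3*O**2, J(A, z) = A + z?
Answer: -18768/5 ≈ -3753.6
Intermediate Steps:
u(O) = 1/5 - 3*O**2/5 (u(O) = (1 - 3*O**2)/5 = 1/5 - 3*O**2/5)
-51*(122 + u(J(-5, -4))) = -51*(122 + (1/5 - 3*(-5 - 4)**2/5)) = -51*(122 + (1/5 - 3/5*(-9)**2)) = -51*(122 + (1/5 - 3/5*81)) = -51*(122 + (1/5 - 243/5)) = -51*(122 - 242/5) = -51*368/5 = -18768/5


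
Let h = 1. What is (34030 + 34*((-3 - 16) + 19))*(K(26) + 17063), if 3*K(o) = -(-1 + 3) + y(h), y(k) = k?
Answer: 1741927640/3 ≈ 5.8064e+8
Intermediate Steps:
K(o) = -⅓ (K(o) = (-(-1 + 3) + 1)/3 = (-1*2 + 1)/3 = (-2 + 1)/3 = (⅓)*(-1) = -⅓)
(34030 + 34*((-3 - 16) + 19))*(K(26) + 17063) = (34030 + 34*((-3 - 16) + 19))*(-⅓ + 17063) = (34030 + 34*(-19 + 19))*(51188/3) = (34030 + 34*0)*(51188/3) = (34030 + 0)*(51188/3) = 34030*(51188/3) = 1741927640/3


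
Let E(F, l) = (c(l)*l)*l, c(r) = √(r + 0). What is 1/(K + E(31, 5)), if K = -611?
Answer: -611/370196 - 25*√5/370196 ≈ -0.0018015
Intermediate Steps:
c(r) = √r
E(F, l) = l^(5/2) (E(F, l) = (√l*l)*l = l^(3/2)*l = l^(5/2))
1/(K + E(31, 5)) = 1/(-611 + 5^(5/2)) = 1/(-611 + 25*√5)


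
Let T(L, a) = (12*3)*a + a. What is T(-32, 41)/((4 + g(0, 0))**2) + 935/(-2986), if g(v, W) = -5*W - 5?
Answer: 4528827/2986 ≈ 1516.7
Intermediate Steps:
T(L, a) = 37*a (T(L, a) = 36*a + a = 37*a)
g(v, W) = -5 - 5*W
T(-32, 41)/((4 + g(0, 0))**2) + 935/(-2986) = (37*41)/((4 + (-5 - 5*0))**2) + 935/(-2986) = 1517/((4 + (-5 + 0))**2) + 935*(-1/2986) = 1517/((4 - 5)**2) - 935/2986 = 1517/((-1)**2) - 935/2986 = 1517/1 - 935/2986 = 1517*1 - 935/2986 = 1517 - 935/2986 = 4528827/2986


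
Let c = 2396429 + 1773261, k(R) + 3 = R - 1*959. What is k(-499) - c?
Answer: -4171151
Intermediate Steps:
k(R) = -962 + R (k(R) = -3 + (R - 1*959) = -3 + (R - 959) = -3 + (-959 + R) = -962 + R)
c = 4169690
k(-499) - c = (-962 - 499) - 1*4169690 = -1461 - 4169690 = -4171151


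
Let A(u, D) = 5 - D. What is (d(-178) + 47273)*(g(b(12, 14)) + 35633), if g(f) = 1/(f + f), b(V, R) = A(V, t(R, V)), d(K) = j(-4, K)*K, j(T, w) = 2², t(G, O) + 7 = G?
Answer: 6636385891/4 ≈ 1.6591e+9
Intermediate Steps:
t(G, O) = -7 + G
j(T, w) = 4
d(K) = 4*K
b(V, R) = 12 - R (b(V, R) = 5 - (-7 + R) = 5 + (7 - R) = 12 - R)
g(f) = 1/(2*f)
(d(-178) + 47273)*(g(b(12, 14)) + 35633) = (4*(-178) + 47273)*(1/(2*(12 - 1*14)) + 35633) = (-712 + 47273)*(1/(2*(12 - 14)) + 35633) = 46561*((½)/(-2) + 35633) = 46561*((½)*(-½) + 35633) = 46561*(-¼ + 35633) = 46561*(142531/4) = 6636385891/4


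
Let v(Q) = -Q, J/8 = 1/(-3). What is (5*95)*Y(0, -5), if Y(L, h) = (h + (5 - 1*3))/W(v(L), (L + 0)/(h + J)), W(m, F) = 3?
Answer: -475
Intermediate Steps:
J = -8/3 (J = 8/(-3) = 8*(-⅓) = -8/3 ≈ -2.6667)
Y(L, h) = ⅔ + h/3 (Y(L, h) = (h + (5 - 1*3))/3 = (h + (5 - 3))*(⅓) = (h + 2)*(⅓) = (2 + h)*(⅓) = ⅔ + h/3)
(5*95)*Y(0, -5) = (5*95)*(⅔ + (⅓)*(-5)) = 475*(⅔ - 5/3) = 475*(-1) = -475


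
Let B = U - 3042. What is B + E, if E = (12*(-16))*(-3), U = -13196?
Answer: -15662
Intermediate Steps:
B = -16238 (B = -13196 - 3042 = -16238)
E = 576 (E = -192*(-3) = 576)
B + E = -16238 + 576 = -15662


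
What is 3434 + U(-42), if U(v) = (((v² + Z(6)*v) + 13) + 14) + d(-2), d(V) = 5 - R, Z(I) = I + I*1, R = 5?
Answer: 4721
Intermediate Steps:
Z(I) = 2*I (Z(I) = I + I = 2*I)
d(V) = 0 (d(V) = 5 - 1*5 = 5 - 5 = 0)
U(v) = 27 + v² + 12*v (U(v) = (((v² + (2*6)*v) + 13) + 14) + 0 = (((v² + 12*v) + 13) + 14) + 0 = ((13 + v² + 12*v) + 14) + 0 = (27 + v² + 12*v) + 0 = 27 + v² + 12*v)
3434 + U(-42) = 3434 + (27 + (-42)² + 12*(-42)) = 3434 + (27 + 1764 - 504) = 3434 + 1287 = 4721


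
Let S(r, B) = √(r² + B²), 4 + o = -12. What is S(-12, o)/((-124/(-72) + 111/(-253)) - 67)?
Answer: -91080/299273 ≈ -0.30434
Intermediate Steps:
o = -16 (o = -4 - 12 = -16)
S(r, B) = √(B² + r²)
S(-12, o)/((-124/(-72) + 111/(-253)) - 67) = √((-16)² + (-12)²)/((-124/(-72) + 111/(-253)) - 67) = √(256 + 144)/((-124*(-1/72) + 111*(-1/253)) - 67) = √400/((31/18 - 111/253) - 67) = 20/(5845/4554 - 67) = 20/(-299273/4554) = -4554/299273*20 = -91080/299273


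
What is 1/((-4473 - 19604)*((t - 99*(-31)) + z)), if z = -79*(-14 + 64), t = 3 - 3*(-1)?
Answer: 1/21067375 ≈ 4.7467e-8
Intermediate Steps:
t = 6 (t = 3 + 3 = 6)
z = -3950 (z = -79*50 = -3950)
1/((-4473 - 19604)*((t - 99*(-31)) + z)) = 1/((-4473 - 19604)*((6 - 99*(-31)) - 3950)) = 1/(-24077*((6 + 3069) - 3950)) = 1/(-24077*(3075 - 3950)) = 1/(-24077*(-875)) = 1/21067375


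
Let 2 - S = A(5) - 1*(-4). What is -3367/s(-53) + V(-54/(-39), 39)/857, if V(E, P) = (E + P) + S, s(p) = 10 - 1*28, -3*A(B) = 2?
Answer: 37520885/200538 ≈ 187.10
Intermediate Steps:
A(B) = -⅔ (A(B) = -⅓*2 = -⅔)
s(p) = -18 (s(p) = 10 - 28 = -18)
S = -4/3 (S = 2 - (-⅔ - 1*(-4)) = 2 - (-⅔ + 4) = 2 - 1*10/3 = 2 - 10/3 = -4/3 ≈ -1.3333)
V(E, P) = -4/3 + E + P (V(E, P) = (E + P) - 4/3 = -4/3 + E + P)
-3367/s(-53) + V(-54/(-39), 39)/857 = -3367/(-18) + (-4/3 - 54/(-39) + 39)/857 = -3367*(-1/18) + (-4/3 - 54*(-1/39) + 39)*(1/857) = 3367/18 + (-4/3 + 18/13 + 39)*(1/857) = 3367/18 + (1523/39)*(1/857) = 3367/18 + 1523/33423 = 37520885/200538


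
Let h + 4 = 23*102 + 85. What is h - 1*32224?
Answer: -29797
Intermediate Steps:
h = 2427 (h = -4 + (23*102 + 85) = -4 + (2346 + 85) = -4 + 2431 = 2427)
h - 1*32224 = 2427 - 1*32224 = 2427 - 32224 = -29797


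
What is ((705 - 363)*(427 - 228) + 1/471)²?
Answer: 1027543476191761/221841 ≈ 4.6319e+9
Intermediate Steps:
((705 - 363)*(427 - 228) + 1/471)² = (342*199 + 1/471)² = (68058 + 1/471)² = (32055319/471)² = 1027543476191761/221841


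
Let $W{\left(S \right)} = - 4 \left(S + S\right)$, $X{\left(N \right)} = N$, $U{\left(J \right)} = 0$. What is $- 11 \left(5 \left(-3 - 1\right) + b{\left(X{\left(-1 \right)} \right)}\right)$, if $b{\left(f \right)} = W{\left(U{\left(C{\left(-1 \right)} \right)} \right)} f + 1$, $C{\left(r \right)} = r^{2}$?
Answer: $209$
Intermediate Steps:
$W{\left(S \right)} = - 8 S$ ($W{\left(S \right)} = - 4 \cdot 2 S = - 8 S$)
$b{\left(f \right)} = 1$ ($b{\left(f \right)} = \left(-8\right) 0 f + 1 = 0 f + 1 = 0 + 1 = 1$)
$- 11 \left(5 \left(-3 - 1\right) + b{\left(X{\left(-1 \right)} \right)}\right) = - 11 \left(5 \left(-3 - 1\right) + 1\right) = - 11 \left(5 \left(-4\right) + 1\right) = - 11 \left(-20 + 1\right) = \left(-11\right) \left(-19\right) = 209$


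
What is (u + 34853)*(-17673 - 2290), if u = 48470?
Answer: -1663377049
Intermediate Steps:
(u + 34853)*(-17673 - 2290) = (48470 + 34853)*(-17673 - 2290) = 83323*(-19963) = -1663377049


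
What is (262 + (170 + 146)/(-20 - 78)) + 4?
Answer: 12876/49 ≈ 262.78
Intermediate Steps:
(262 + (170 + 146)/(-20 - 78)) + 4 = (262 + 316/(-98)) + 4 = (262 + 316*(-1/98)) + 4 = (262 - 158/49) + 4 = 12680/49 + 4 = 12876/49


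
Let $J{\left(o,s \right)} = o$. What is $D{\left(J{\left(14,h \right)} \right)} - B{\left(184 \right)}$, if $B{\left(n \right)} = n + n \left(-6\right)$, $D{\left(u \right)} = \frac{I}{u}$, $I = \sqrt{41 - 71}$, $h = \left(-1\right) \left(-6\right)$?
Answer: $920 + \frac{i \sqrt{30}}{14} \approx 920.0 + 0.39123 i$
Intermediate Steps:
$h = 6$
$I = i \sqrt{30}$ ($I = \sqrt{-30} = i \sqrt{30} \approx 5.4772 i$)
$D{\left(u \right)} = \frac{i \sqrt{30}}{u}$
$B{\left(n \right)} = - 5 n$ ($B{\left(n \right)} = n - 6 n = - 5 n$)
$D{\left(J{\left(14,h \right)} \right)} - B{\left(184 \right)} = \frac{i \sqrt{30}}{14} - \left(-5\right) 184 = i \sqrt{30} \cdot \frac{1}{14} - -920 = \frac{i \sqrt{30}}{14} + 920 = 920 + \frac{i \sqrt{30}}{14}$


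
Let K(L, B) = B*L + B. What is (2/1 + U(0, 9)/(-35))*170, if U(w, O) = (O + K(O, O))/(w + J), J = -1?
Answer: 5746/7 ≈ 820.86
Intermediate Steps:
K(L, B) = B + B*L
U(w, O) = (O + O*(1 + O))/(-1 + w) (U(w, O) = (O + O*(1 + O))/(w - 1) = (O + O*(1 + O))/(-1 + w))
(2/1 + U(0, 9)/(-35))*170 = (2/1 + (9*(2 + 9)/(-1 + 0))/(-35))*170 = (2*1 + (9*11/(-1))*(-1/35))*170 = (2 + (9*(-1)*11)*(-1/35))*170 = (2 - 99*(-1/35))*170 = (2 + 99/35)*170 = (169/35)*170 = 5746/7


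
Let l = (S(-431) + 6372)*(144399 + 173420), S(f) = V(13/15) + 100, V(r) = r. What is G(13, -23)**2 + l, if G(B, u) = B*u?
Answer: 30859341182/15 ≈ 2.0573e+9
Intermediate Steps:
S(f) = 1513/15 (S(f) = 13/15 + 100 = 1513/15)
l = 30858000167/15 (l = (1513/15 + 6372)*(144399 + 173420) = (97093/15)*317819 = 30858000167/15 ≈ 2.0572e+9)
G(13, -23)**2 + l = (13*(-23))**2 + 30858000167/15 = (-299)**2 + 30858000167/15 = 89401 + 30858000167/15 = 30859341182/15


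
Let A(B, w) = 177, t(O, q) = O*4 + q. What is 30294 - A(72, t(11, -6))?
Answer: 30117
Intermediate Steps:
t(O, q) = q + 4*O (t(O, q) = 4*O + q = q + 4*O)
30294 - A(72, t(11, -6)) = 30294 - 1*177 = 30294 - 177 = 30117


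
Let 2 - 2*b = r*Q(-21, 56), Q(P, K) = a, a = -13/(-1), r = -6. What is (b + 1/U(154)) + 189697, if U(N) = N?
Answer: 29219499/154 ≈ 1.8974e+5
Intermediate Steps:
a = 13 (a = -13*(-1) = -1*(-13) = 13)
Q(P, K) = 13
b = 40 (b = 1 - (-3)*13 = 1 - ½*(-78) = 1 + 39 = 40)
(b + 1/U(154)) + 189697 = (40 + 1/154) + 189697 = 6161/154 + 189697 = 29219499/154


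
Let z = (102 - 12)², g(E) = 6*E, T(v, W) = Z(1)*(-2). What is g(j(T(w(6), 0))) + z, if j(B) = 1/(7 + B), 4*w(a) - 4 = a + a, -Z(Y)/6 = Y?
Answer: 153906/19 ≈ 8100.3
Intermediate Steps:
Z(Y) = -6*Y
w(a) = 1 + a/2 (w(a) = 1 + (a + a)/4 = 1 + (2*a)/4 = 1 + a/2)
T(v, W) = 12 (T(v, W) = -6*1*(-2) = -6*(-2) = 12)
z = 8100 (z = 90² = 8100)
g(j(T(w(6), 0))) + z = 6/(7 + 12) + 8100 = 6/19 + 8100 = 153906/19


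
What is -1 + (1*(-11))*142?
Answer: -1563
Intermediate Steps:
-1 + (1*(-11))*142 = -1 - 11*142 = -1 - 1562 = -1563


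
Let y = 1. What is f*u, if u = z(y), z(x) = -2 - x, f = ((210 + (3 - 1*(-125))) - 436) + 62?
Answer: 108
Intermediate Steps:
f = -36 (f = ((210 + (3 + 125)) - 436) + 62 = ((210 + 128) - 436) + 62 = (338 - 436) + 62 = -98 + 62 = -36)
u = -3 (u = -2 - 1*1 = -2 - 1 = -3)
f*u = -36*(-3) = 108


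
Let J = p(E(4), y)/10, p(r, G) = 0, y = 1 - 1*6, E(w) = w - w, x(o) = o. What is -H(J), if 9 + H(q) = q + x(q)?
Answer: 9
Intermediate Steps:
E(w) = 0
y = -5 (y = 1 - 6 = -5)
J = 0 (J = 0/10 = 0*(⅒) = 0)
H(q) = -9 + 2*q (H(q) = -9 + (q + q) = -9 + 2*q)
-H(J) = -(-9 + 2*0) = -(-9 + 0) = -1*(-9) = 9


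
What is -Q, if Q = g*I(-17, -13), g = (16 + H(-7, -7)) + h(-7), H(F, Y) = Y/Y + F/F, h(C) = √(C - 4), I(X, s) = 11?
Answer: -198 - 11*I*√11 ≈ -198.0 - 36.483*I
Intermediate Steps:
h(C) = √(-4 + C)
H(F, Y) = 2 (H(F, Y) = 1 + 1 = 2)
g = 18 + I*√11 (g = (16 + 2) + √(-4 - 7) = 18 + √(-11) = 18 + I*√11 ≈ 18.0 + 3.3166*I)
Q = 198 + 11*I*√11 (Q = (18 + I*√11)*11 = 198 + 11*I*√11 ≈ 198.0 + 36.483*I)
-Q = -(198 + 11*I*√11) = -198 - 11*I*√11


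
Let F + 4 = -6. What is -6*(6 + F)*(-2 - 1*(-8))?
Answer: 144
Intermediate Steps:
F = -10 (F = -4 - 6 = -10)
-6*(6 + F)*(-2 - 1*(-8)) = -6*(6 - 10)*(-2 - 1*(-8)) = -(-24)*(-2 + 8) = -(-24)*6 = -6*(-24) = 144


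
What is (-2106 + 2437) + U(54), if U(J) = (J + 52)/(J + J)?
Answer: 17927/54 ≈ 331.98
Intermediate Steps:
U(J) = (52 + J)/(2*J) (U(J) = (52 + J)/((2*J)) = (52 + J)*(1/(2*J)) = (52 + J)/(2*J))
(-2106 + 2437) + U(54) = (-2106 + 2437) + (½)*(52 + 54)/54 = 331 + (½)*(1/54)*106 = 331 + 53/54 = 17927/54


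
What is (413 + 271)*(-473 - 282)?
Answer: -516420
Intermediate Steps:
(413 + 271)*(-473 - 282) = 684*(-755) = -516420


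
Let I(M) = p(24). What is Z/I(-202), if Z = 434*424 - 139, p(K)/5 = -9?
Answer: -183877/45 ≈ -4086.2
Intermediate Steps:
p(K) = -45 (p(K) = 5*(-9) = -45)
I(M) = -45
Z = 183877 (Z = 184016 - 139 = 183877)
Z/I(-202) = 183877/(-45) = 183877*(-1/45) = -183877/45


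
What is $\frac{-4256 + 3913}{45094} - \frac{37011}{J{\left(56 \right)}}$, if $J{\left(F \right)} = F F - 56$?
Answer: $- \frac{119287891}{9920680} \approx -12.024$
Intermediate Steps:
$J{\left(F \right)} = -56 + F^{2}$ ($J{\left(F \right)} = F^{2} - 56 = -56 + F^{2}$)
$\frac{-4256 + 3913}{45094} - \frac{37011}{J{\left(56 \right)}} = \frac{-4256 + 3913}{45094} - \frac{37011}{-56 + 56^{2}} = \left(-343\right) \frac{1}{45094} - \frac{37011}{-56 + 3136} = - \frac{49}{6442} - \frac{37011}{3080} = - \frac{119287891}{9920680}$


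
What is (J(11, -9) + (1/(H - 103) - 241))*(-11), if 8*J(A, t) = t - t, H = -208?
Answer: 824472/311 ≈ 2651.0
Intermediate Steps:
J(A, t) = 0 (J(A, t) = (t - t)/8 = (⅛)*0 = 0)
(J(11, -9) + (1/(H - 103) - 241))*(-11) = (0 + (1/(-208 - 103) - 241))*(-11) = (0 + (1/(-311) - 241))*(-11) = (0 + (-1/311 - 241))*(-11) = (0 - 74952/311)*(-11) = -74952/311*(-11) = 824472/311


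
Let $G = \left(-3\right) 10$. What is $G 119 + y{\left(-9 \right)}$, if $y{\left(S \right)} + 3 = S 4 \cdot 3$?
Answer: $-3681$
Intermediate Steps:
$G = -30$
$y{\left(S \right)} = -3 + 12 S$ ($y{\left(S \right)} = -3 + S 4 \cdot 3 = -3 + 4 S 3 = -3 + 12 S$)
$G 119 + y{\left(-9 \right)} = \left(-30\right) 119 + \left(-3 + 12 \left(-9\right)\right) = -3570 - 111 = -3681$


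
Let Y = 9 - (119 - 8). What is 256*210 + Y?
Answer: 53658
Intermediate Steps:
Y = -102 (Y = 9 - 1*111 = 9 - 111 = -102)
256*210 + Y = 256*210 - 102 = 53760 - 102 = 53658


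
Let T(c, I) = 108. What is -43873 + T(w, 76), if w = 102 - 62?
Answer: -43765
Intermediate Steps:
w = 40
-43873 + T(w, 76) = -43873 + 108 = -43765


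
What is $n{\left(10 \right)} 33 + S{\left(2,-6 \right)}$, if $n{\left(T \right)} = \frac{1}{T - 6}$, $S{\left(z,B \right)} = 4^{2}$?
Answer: $\frac{97}{4} \approx 24.25$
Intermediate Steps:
$S{\left(z,B \right)} = 16$
$n{\left(T \right)} = \frac{1}{-6 + T}$
$n{\left(10 \right)} 33 + S{\left(2,-6 \right)} = \frac{1}{-6 + 10} \cdot 33 + 16 = \frac{1}{4} \cdot 33 + 16 = \frac{33}{4} + 16 = \frac{97}{4}$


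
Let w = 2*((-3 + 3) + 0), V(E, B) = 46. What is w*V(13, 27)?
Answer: 0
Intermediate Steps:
w = 0 (w = 2*(0 + 0) = 2*0 = 0)
w*V(13, 27) = 0*46 = 0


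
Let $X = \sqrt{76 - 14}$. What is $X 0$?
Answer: $0$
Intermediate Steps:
$X = \sqrt{62} \approx 7.874$
$X 0 = \sqrt{62} \cdot 0 = 0$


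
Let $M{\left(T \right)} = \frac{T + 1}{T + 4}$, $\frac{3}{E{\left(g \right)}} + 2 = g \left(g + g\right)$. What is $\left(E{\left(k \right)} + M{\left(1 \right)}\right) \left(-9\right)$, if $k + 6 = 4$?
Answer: $- \frac{81}{10} \approx -8.1$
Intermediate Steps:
$k = -2$ ($k = -6 + 4 = -2$)
$E{\left(g \right)} = \frac{3}{-2 + 2 g^{2}}$ ($E{\left(g \right)} = \frac{3}{-2 + g \left(g + g\right)} = \frac{3}{-2 + g 2 g} = \frac{3}{-2 + 2 g^{2}}$)
$M{\left(T \right)} = \frac{1 + T}{4 + T}$
$\left(E{\left(k \right)} + M{\left(1 \right)}\right) \left(-9\right) = \left(\frac{3}{2 \left(-1 + \left(-2\right)^{2}\right)} + \frac{1 + 1}{4 + 1}\right) \left(-9\right) = \left(\frac{3}{2 \left(-1 + 4\right)} + \frac{1}{5} \cdot 2\right) \left(-9\right) = \left(\frac{3}{2 \cdot 3} + \frac{1}{5} \cdot 2\right) \left(-9\right) = \left(\frac{3}{2} \cdot \frac{1}{3} + \frac{2}{5}\right) \left(-9\right) = \left(\frac{1}{2} + \frac{2}{5}\right) \left(-9\right) = \frac{9}{10} \left(-9\right) = - \frac{81}{10}$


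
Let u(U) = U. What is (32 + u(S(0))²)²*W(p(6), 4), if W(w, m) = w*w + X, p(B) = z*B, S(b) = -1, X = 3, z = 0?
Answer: 3267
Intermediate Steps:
p(B) = 0 (p(B) = 0*B = 0)
W(w, m) = 3 + w² (W(w, m) = w*w + 3 = w² + 3 = 3 + w²)
(32 + u(S(0))²)²*W(p(6), 4) = (32 + (-1)²)²*(3 + 0²) = (32 + 1)²*(3 + 0) = 33²*3 = 1089*3 = 3267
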